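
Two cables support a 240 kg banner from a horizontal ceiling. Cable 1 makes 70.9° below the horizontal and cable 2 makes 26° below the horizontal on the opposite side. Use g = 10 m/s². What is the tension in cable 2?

Weight W = 240 × 10 = 2400 N acts straight down.
Horizontal: T_1 cos 70.9° = T_2 cos 26°  →  T_1 = 2.747 T_2.
Vertical: T_1 sin 70.9° + T_2 sin 26° = 2400.
Substituting the horizontal relation into the vertical equation gives 3.034 T_2 = 2400, so T_2 = 791.1 N.

T_2 ≈ 791 N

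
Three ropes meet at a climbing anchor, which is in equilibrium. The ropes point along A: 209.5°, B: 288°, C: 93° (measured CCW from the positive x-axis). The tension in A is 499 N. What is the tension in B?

Resolve: ΣF_x = 499 cos 209.5° + T_B cos 288° + T_C cos 93° = 0.
        ΣF_y = 499 sin 209.5° + T_B sin 288° + T_C sin 93° = 0.
The known terms sum to (-434.3, -245.7) N, so 0.3090 T_B − 0.0523 T_C = 434.3 and -0.9511 T_B + 0.9986 T_C = 245.7.
Solving simultaneously: T_B = 1725 N, T_C = 1889 N.

T_B ≈ 1730 N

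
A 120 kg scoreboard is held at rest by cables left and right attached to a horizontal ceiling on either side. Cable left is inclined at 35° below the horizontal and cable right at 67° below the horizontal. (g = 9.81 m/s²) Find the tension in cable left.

Weight W = 120 × 9.81 = 1177 N acts straight down.
Horizontal: T_left cos 35° = T_right cos 67°  →  T_right = 2.096 T_left.
Vertical: T_left sin 35° + T_right sin 67° = 1177.
Substituting the horizontal relation into the vertical equation gives 2.503 T_left = 1177, so T_left = 470.2 N.

T_left ≈ 470 N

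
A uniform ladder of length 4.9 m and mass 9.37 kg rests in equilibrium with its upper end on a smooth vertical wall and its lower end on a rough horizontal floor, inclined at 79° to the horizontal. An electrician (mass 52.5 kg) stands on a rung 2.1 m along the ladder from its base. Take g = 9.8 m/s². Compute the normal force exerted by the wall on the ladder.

Torques about the foot: N_wall · 4.9 sin 79° = 9.37×9.8×2.45 cos 79° + 52.5×9.8×2.1 cos 79° → N_wall = 51.785 N.

N_wall ≈ 51.8 N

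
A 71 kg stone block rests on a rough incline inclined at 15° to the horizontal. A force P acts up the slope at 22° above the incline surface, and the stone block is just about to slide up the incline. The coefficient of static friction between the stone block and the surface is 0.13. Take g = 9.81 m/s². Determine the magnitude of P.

On the verge of sliding up the incline, friction equals μN and acts down the slope.
Perpendicular: N + P sin 22° = W cos 15° = 672.8 N.
Along incline: P cos 22° = W sin 15° + μN  with W sin 15° = 180.3 N.
Solving the pair for P and N: P = 274.3 N, N = 570 N (and f = μN = 74.1 N).

P ≈ 274 N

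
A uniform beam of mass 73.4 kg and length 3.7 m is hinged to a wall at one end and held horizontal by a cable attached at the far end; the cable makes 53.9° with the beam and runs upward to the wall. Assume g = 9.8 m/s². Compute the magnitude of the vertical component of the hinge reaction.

Take torques about the hinge: T sin 53.9° · 3.7 = 73.4×9.8×1.85 = 1330.7 N·m.
So T = 1330.7 / (0.8080 × 3.7) = 445.13 N.
ΣF_y = 0: H_y = (73.4×9.8) − T sin 53.9° = 719.32 − 359.66 = 359.66 N.

|H_y| ≈ 360 N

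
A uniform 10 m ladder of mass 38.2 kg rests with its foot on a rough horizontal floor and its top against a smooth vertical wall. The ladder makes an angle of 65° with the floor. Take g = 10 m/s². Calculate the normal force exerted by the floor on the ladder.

N_floor ≈ 382 N

ΣF_y = 0: N_floor = 38.2×10 = 382 N.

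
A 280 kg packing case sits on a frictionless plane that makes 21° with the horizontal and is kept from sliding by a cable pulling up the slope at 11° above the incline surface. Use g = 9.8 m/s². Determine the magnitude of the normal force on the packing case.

N ≈ 2370 N

Take axes along and perpendicular to the incline. Weight components: W sin 21° = 983.4 N down-slope, W cos 21° = 2562 N into the surface.
Along incline: T cos 11° = W sin 21° → T = 1002 N.
Perpendicular: N = W cos 21° − T sin 11° = 2371 N.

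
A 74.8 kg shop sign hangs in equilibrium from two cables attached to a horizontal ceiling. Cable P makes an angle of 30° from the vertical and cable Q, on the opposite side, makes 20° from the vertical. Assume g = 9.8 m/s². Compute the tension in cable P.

T_P ≈ 327 N

Angles from the horizontal: cable P is 90° − 30° = 60°, cable Q is 90° − 20° = 70°.
Weight W = 74.8 × 9.8 = 733 N acts straight down.
Horizontal: T_P cos 60° = T_Q cos 70°  →  T_Q = 1.462 T_P.
Vertical: T_P sin 60° + T_Q sin 70° = 733.
Substituting the horizontal relation into the vertical equation gives 2.24 T_P = 733, so T_P = 327.3 N.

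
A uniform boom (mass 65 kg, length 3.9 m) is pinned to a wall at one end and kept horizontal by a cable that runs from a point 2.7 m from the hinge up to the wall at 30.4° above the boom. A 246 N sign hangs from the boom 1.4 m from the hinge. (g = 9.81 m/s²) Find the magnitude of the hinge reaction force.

|H| ≈ 1050 N

Take torques about the hinge: T sin 30.4° · 2.7 = 65×9.81×1.95 + 246×1.4 = 1587.8 N·m.
So T = 1587.8 / (0.5060 × 2.7) = 1162.1 N.
ΣF_x = 0: H_x = T cos 30.4° = 1002.4 N.
ΣF_y = 0: H_y = (65×9.81 + 246) − T sin 30.4° = 883.65 − 588.08 = 295.57 N.
|H| = √(H_x² + H_y²) = √((1002.4)² + (295.57)²) = 1045 N.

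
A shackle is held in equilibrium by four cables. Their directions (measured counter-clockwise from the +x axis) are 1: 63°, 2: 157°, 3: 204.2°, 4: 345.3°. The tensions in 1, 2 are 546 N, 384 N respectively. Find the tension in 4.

Resolve: ΣF_x = 546 cos 63° + 384 cos 157° + T_3 cos 204.2° + T_4 cos 345.3° = 0.
        ΣF_y = 546 sin 63° + 384 sin 157° + T_3 sin 204.2° + T_4 sin 345.3° = 0.
The known terms sum to (-105.6, 636.5) N, so -0.9121 T_3 + 0.9673 T_4 = 105.6 and -0.4099 T_3 − 0.2538 T_4 = -636.5.
Solving simultaneously: T_3 = 937.8 N, T_4 = 993.5 N.

T_4 ≈ 993 N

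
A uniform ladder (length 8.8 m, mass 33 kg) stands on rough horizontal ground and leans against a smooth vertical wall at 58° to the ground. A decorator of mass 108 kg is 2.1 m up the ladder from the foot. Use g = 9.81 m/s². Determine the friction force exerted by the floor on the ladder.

f ≈ 259 N

Torques about the foot: N_wall · 8.8 sin 58° = 33×9.81×4.4 cos 58° + 108×9.81×2.1 cos 58° → N_wall = 259.13 N.
ΣF_x = 0: f_floor = N_wall = 259.13 N.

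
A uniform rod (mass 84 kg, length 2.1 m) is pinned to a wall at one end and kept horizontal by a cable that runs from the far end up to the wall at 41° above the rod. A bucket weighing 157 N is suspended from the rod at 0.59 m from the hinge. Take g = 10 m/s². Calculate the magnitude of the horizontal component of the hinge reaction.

Take torques about the hinge: T sin 41° · 2.1 = 84×10×1.05 + 157×0.59 = 974.63 N·m.
So T = 974.63 / (0.6561 × 2.1) = 707.42 N.
ΣF_x = 0: H_x = T cos 41° = 533.9 N.

H_x ≈ 534 N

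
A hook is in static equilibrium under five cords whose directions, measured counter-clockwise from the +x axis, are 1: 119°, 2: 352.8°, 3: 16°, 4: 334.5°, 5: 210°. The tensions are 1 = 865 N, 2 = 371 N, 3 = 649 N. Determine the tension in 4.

Resolve: ΣF_x = 865 cos 119° + 371 cos 352.8° + 649 cos 16° + T_4 cos 334.5° + T_5 cos 210° = 0.
        ΣF_y = 865 sin 119° + 371 sin 352.8° + 649 sin 16° + T_4 sin 334.5° + T_5 sin 210° = 0.
The known terms sum to (572.6, 888.9) N, so 0.9026 T_4 − 0.8660 T_5 = -572.6 and -0.4305 T_4 − 0.5000 T_5 = -888.9.
Solving simultaneously: T_4 = 586.7 N, T_5 = 1273 N.

T_4 ≈ 587 N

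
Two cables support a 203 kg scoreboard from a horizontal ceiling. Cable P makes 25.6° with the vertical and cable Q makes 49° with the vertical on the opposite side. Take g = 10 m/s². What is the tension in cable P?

Angles from the horizontal: cable P is 90° − 25.6° = 64.4°, cable Q is 90° − 49° = 41°.
Weight W = 203 × 10 = 2030 N acts straight down.
Horizontal: T_P cos 64.4° = T_Q cos 41°  →  T_Q = 0.5725 T_P.
Vertical: T_P sin 64.4° + T_Q sin 41° = 2030.
Substituting the horizontal relation into the vertical equation gives 1.277 T_P = 2030, so T_P = 1589 N.

T_P ≈ 1590 N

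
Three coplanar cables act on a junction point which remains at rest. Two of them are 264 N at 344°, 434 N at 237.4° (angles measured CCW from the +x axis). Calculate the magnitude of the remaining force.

Sum the known components: ΣF_x = 19.95 N, ΣF_y = -438.4 N.
For equilibrium the remaining force must supply (−ΣF_x, −ΣF_y) = (-19.95, 438.4) N.
Magnitude = √((-19.95)² + (438.4)²) = 438.8 N; direction = atan2(438.4, -19.95) = 92.6°.

F ≈ 439 N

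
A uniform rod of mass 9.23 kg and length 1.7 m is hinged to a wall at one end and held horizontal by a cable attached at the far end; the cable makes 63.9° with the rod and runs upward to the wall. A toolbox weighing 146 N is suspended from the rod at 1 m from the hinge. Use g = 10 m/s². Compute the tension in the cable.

Take torques about the hinge: T sin 63.9° · 1.7 = 9.23×10×0.85 + 146×1 = 224.46 N·m.
So T = 224.46 / (0.8980 × 1.7) = 147.02 N.

T ≈ 147 N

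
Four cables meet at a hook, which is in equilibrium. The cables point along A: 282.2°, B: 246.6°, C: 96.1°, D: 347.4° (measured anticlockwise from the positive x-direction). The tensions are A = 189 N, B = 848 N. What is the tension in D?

Resolve: ΣF_x = 189 cos 282.2° + 848 cos 246.6° + T_C cos 96.1° + T_D cos 347.4° = 0.
        ΣF_y = 189 sin 282.2° + 848 sin 246.6° + T_C sin 96.1° + T_D sin 347.4° = 0.
The known terms sum to (-296.8, -963) N, so -0.1063 T_C + 0.9759 T_D = 296.8 and 0.9943 T_C − 0.2181 T_D = 963.
Solving simultaneously: T_C = 1061 N, T_D = 419.6 N.

T_D ≈ 420 N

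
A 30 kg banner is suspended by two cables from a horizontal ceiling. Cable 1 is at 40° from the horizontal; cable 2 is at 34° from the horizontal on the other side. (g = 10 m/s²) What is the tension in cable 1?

T_1 ≈ 259 N

Weight W = 30 × 10 = 300 N acts straight down.
Horizontal: T_1 cos 40° = T_2 cos 34°  →  T_2 = 0.924 T_1.
Vertical: T_1 sin 40° + T_2 sin 34° = 300.
Substituting the horizontal relation into the vertical equation gives 1.159 T_1 = 300, so T_1 = 258.7 N.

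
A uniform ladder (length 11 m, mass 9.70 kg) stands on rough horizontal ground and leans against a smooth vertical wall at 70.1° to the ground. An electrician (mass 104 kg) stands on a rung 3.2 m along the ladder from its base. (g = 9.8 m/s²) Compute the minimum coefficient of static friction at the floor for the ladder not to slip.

μ_min ≈ 0.112

ΣF_y = 0: N_floor = 9.70×9.8 + 104×9.8 = 1114.3 N.
Torques about the foot: N_wall · 11 sin 70.1° = 9.70×9.8×5.5 cos 70.1° + 104×9.8×3.2 cos 70.1° → N_wall = 124.54 N.
ΣF_x = 0: f_floor = N_wall = 124.54 N.
μ_min = f_floor / N_floor = 124.54 / 1114.3 = 0.1118.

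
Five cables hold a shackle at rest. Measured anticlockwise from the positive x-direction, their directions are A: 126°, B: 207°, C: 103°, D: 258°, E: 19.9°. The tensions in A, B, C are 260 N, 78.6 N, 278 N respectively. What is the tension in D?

Resolve: ΣF_x = 260 cos 126° + 78.6 cos 207° + 278 cos 103° + T_D cos 258° + T_E cos 19.9° = 0.
        ΣF_y = 260 sin 126° + 78.6 sin 207° + 278 sin 103° + T_D sin 258° + T_E sin 19.9° = 0.
The known terms sum to (-285.4, 445.5) N, so -0.2079 T_D + 0.9403 T_E = 285.4 and -0.9781 T_D + 0.3404 T_E = -445.5.
Solving simultaneously: T_D = 607.9 N, T_E = 437.9 N.

T_D ≈ 608 N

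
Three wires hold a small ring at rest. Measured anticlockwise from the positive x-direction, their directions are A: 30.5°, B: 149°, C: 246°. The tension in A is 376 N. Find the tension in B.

T_B ≈ 220 N

Resolve: ΣF_x = 376 cos 30.5° + T_B cos 149° + T_C cos 246° = 0.
        ΣF_y = 376 sin 30.5° + T_B sin 149° + T_C sin 246° = 0.
The known terms sum to (324, 190.8) N, so -0.8572 T_B − 0.4067 T_C = -324 and 0.5150 T_B − 0.9135 T_C = -190.8.
Solving simultaneously: T_B = 220 N, T_C = 332.9 N.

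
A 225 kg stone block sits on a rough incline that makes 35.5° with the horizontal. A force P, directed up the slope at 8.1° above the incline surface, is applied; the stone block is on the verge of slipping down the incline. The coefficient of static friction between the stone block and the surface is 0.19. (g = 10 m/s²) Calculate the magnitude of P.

On the verge of sliding down the incline, friction equals μN and acts up the slope.
Perpendicular: N + P sin 8.1° = W cos 35.5° = 1832 N.
Along incline: P cos 8.1° + μN = W sin 35.5° with W sin 35.5° = 1307 N.
Solving the pair for P and N: P = 995.1 N, N = 1692 N (and f = μN = 321.4 N).

P ≈ 995 N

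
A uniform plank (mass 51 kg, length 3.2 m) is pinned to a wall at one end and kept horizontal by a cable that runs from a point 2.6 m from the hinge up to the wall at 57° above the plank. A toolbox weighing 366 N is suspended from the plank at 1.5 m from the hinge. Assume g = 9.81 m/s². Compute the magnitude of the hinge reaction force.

Take torques about the hinge: T sin 57° · 2.6 = 51×9.81×1.6 + 366×1.5 = 1349.5 N·m.
So T = 1349.5 / (0.8387 × 2.6) = 618.88 N.
ΣF_x = 0: H_x = T cos 57° = 337.07 N.
ΣF_y = 0: H_y = (51×9.81 + 366) − T sin 57° = 866.31 − 519.04 = 347.27 N.
|H| = √(H_x² + H_y²) = √((337.07)² + (347.27)²) = 483.95 N.

|H| ≈ 484 N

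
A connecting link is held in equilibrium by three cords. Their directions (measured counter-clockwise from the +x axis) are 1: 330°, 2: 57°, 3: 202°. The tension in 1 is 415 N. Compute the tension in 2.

T_2 ≈ 570 N

Resolve: ΣF_x = 415 cos 330° + T_2 cos 57° + T_3 cos 202° = 0.
        ΣF_y = 415 sin 330° + T_2 sin 57° + T_3 sin 202° = 0.
The known terms sum to (359.4, -207.5) N, so 0.5446 T_2 − 0.9272 T_3 = -359.4 and 0.8387 T_2 − 0.3746 T_3 = 207.5.
Solving simultaneously: T_2 = 570.1 N, T_3 = 722.5 N.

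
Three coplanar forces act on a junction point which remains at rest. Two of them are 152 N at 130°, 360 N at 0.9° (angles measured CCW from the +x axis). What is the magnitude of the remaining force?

F ≈ 289 N

Sum the known components: ΣF_x = 262.3 N, ΣF_y = 122.1 N.
For equilibrium the remaining force must supply (−ΣF_x, −ΣF_y) = (-262.3, -122.1) N.
Magnitude = √((-262.3)² + (-122.1)²) = 289.3 N; direction = atan2(-122.1, -262.3) = 205.0°.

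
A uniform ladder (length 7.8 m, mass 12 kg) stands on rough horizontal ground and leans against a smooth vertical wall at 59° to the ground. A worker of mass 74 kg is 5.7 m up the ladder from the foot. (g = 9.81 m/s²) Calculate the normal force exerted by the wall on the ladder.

Torques about the foot: N_wall · 7.8 sin 59° = 12×9.81×3.9 cos 59° + 74×9.81×5.7 cos 59° → N_wall = 354.12 N.

N_wall ≈ 354 N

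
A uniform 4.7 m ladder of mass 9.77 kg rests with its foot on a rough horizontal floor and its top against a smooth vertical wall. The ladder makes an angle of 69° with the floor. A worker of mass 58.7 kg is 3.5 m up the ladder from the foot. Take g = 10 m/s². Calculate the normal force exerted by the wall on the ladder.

N_wall ≈ 187 N

Torques about the foot: N_wall · 4.7 sin 69° = 9.77×10×2.35 cos 69° + 58.7×10×3.5 cos 69° → N_wall = 186.55 N.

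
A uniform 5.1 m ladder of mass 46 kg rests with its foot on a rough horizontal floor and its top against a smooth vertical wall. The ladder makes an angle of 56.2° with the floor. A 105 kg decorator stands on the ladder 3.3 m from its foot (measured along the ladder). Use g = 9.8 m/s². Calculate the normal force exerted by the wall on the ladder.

Torques about the foot: N_wall · 5.1 sin 56.2° = 46×9.8×2.55 cos 56.2° + 105×9.8×3.3 cos 56.2° → N_wall = 596.62 N.

N_wall ≈ 597 N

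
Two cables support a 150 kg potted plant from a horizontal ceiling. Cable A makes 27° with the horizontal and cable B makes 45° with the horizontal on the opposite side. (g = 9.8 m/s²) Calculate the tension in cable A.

T_A ≈ 1090 N

Weight W = 150 × 9.8 = 1470 N acts straight down.
Horizontal: T_A cos 27° = T_B cos 45°  →  T_B = 1.26 T_A.
Vertical: T_A sin 27° + T_B sin 45° = 1470.
Substituting the horizontal relation into the vertical equation gives 1.345 T_A = 1470, so T_A = 1093 N.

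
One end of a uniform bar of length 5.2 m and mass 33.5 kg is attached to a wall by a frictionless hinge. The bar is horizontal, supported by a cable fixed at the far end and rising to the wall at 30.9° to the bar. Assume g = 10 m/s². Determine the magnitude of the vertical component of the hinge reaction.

Take torques about the hinge: T sin 30.9° · 5.2 = 33.5×10×2.6 = 871 N·m.
So T = 871 / (0.5135 × 5.2) = 326.17 N.
ΣF_y = 0: H_y = (33.5×10) − T sin 30.9° = 335 − 167.5 = 167.5 N.

|H_y| ≈ 168 N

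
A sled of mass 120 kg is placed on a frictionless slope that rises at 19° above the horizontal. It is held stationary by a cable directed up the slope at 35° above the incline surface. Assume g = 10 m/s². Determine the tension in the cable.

Take axes along and perpendicular to the incline. Weight components: W sin 19° = 390.7 N down-slope, W cos 19° = 1135 N into the surface.
Along incline: T cos 35° = W sin 19° → T = 476.9 N.
Perpendicular: N = W cos 19° − T sin 35° = 861.1 N.

T ≈ 477 N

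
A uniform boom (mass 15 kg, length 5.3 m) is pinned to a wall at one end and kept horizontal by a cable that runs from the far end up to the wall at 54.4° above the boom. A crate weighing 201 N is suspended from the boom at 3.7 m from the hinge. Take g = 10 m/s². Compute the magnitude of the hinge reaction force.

Take torques about the hinge: T sin 54.4° · 5.3 = 15×10×2.65 + 201×3.7 = 1141.2 N·m.
So T = 1141.2 / (0.8131 × 5.3) = 264.81 N.
ΣF_x = 0: H_x = T cos 54.4° = 154.15 N.
ΣF_y = 0: H_y = (15×10 + 201) − T sin 54.4° = 351 − 215.32 = 135.68 N.
|H| = √(H_x² + H_y²) = √((154.15)² + (135.68)²) = 205.36 N.

|H| ≈ 205 N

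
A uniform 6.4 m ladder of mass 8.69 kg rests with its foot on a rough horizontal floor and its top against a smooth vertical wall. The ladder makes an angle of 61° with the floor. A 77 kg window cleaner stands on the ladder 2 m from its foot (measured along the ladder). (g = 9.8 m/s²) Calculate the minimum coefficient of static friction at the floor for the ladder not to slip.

ΣF_y = 0: N_floor = 8.69×9.8 + 77×9.8 = 839.76 N.
Torques about the foot: N_wall · 6.4 sin 61° = 8.69×9.8×3.2 cos 61° + 77×9.8×2 cos 61° → N_wall = 154.32 N.
ΣF_x = 0: f_floor = N_wall = 154.32 N.
μ_min = f_floor / N_floor = 154.32 / 839.76 = 0.1838.

μ_min ≈ 0.184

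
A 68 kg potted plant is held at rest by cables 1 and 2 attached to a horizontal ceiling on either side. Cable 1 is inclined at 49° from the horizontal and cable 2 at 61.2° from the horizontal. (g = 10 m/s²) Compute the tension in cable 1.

Weight W = 68 × 10 = 680 N acts straight down.
Horizontal: T_1 cos 49° = T_2 cos 61.2°  →  T_2 = 1.362 T_1.
Vertical: T_1 sin 49° + T_2 sin 61.2° = 680.
Substituting the horizontal relation into the vertical equation gives 1.948 T_1 = 680, so T_1 = 349.1 N.

T_1 ≈ 349 N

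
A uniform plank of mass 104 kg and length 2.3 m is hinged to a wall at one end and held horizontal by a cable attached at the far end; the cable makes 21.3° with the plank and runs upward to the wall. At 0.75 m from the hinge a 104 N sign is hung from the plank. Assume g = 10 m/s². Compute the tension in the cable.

T ≈ 1520 N

Take torques about the hinge: T sin 21.3° · 2.3 = 104×10×1.15 + 104×0.75 = 1274 N·m.
So T = 1274 / (0.3633 × 2.3) = 1524.9 N.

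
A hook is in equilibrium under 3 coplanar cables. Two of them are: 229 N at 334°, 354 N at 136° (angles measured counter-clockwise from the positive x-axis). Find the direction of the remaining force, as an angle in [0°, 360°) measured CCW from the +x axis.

Sum the known components: ΣF_x = -48.82 N, ΣF_y = 145.5 N.
For equilibrium the remaining force must supply (−ΣF_x, −ΣF_y) = (48.82, -145.5) N.
Magnitude = √((48.82)² + (-145.5)²) = 153.5 N; direction = atan2(-145.5, 48.82) = 288.5°.

θ ≈ 289°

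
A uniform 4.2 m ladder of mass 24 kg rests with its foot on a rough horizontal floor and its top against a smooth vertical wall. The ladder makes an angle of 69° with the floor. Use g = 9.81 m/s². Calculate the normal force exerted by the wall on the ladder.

Torques about the foot: N_wall · 4.2 sin 69° = 24×9.81×2.1 cos 69° → N_wall = 45.188 N.

N_wall ≈ 45.2 N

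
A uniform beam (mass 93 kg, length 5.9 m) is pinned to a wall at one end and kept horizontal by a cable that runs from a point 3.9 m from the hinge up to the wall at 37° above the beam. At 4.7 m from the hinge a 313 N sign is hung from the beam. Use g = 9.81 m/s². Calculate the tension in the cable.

T ≈ 1770 N

Take torques about the hinge: T sin 37° · 3.9 = 93×9.81×2.95 + 313×4.7 = 4162.5 N·m.
So T = 4162.5 / (0.6018 × 3.9) = 1773.5 N.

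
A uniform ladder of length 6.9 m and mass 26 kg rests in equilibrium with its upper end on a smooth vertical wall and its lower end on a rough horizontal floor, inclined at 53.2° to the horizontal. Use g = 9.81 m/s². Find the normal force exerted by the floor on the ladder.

N_floor ≈ 255 N

ΣF_y = 0: N_floor = 26×9.81 = 255.06 N.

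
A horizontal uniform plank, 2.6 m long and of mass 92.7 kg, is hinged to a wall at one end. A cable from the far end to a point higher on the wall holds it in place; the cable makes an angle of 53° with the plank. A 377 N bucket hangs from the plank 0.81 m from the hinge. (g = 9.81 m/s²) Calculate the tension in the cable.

T ≈ 716 N

Take torques about the hinge: T sin 53° · 2.6 = 92.7×9.81×1.3 + 377×0.81 = 1487.6 N·m.
So T = 1487.6 / (0.7986 × 2.6) = 716.4 N.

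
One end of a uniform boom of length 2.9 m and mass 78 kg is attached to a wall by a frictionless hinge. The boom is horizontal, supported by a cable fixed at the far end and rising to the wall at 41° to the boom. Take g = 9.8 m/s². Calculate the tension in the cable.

Take torques about the hinge: T sin 41° · 2.9 = 78×9.8×1.45 = 1108.4 N·m.
So T = 1108.4 / (0.6561 × 2.9) = 582.57 N.

T ≈ 583 N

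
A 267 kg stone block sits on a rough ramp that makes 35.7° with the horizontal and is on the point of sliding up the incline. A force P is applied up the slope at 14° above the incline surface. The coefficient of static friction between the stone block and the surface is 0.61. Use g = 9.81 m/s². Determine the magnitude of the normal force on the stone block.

N ≈ 1520 N

On the verge of sliding up the incline, friction equals μN and acts down the slope.
Perpendicular: N + P sin 14° = W cos 35.7° = 2127 N.
Along incline: P cos 14° = W sin 35.7° + μN  with W sin 35.7° = 1528 N.
Solving the pair for P and N: P = 2528 N, N = 1515 N (and f = μN = 924.4 N).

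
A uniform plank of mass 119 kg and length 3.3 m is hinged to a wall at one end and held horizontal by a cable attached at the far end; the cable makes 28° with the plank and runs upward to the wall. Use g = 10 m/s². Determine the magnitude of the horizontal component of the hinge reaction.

Take torques about the hinge: T sin 28° · 3.3 = 119×10×1.65 = 1963.5 N·m.
So T = 1963.5 / (0.4695 × 3.3) = 1267.4 N.
ΣF_x = 0: H_x = T cos 28° = 1119 N.

H_x ≈ 1120 N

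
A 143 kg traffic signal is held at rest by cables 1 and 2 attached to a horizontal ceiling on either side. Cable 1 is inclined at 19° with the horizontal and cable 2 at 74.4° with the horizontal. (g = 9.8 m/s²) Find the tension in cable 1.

Weight W = 143 × 9.8 = 1401 N acts straight down.
Horizontal: T_1 cos 19° = T_2 cos 74.4°  →  T_2 = 3.516 T_1.
Vertical: T_1 sin 19° + T_2 sin 74.4° = 1401.
Substituting the horizontal relation into the vertical equation gives 3.712 T_1 = 1401, so T_1 = 377.5 N.

T_1 ≈ 378 N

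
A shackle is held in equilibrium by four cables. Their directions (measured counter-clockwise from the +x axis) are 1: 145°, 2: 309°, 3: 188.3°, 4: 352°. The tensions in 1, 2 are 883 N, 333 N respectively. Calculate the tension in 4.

T_4 ≈ 1140 N

Resolve: ΣF_x = 883 cos 145° + 333 cos 309° + T_3 cos 188.3° + T_4 cos 352° = 0.
        ΣF_y = 883 sin 145° + 333 sin 309° + T_3 sin 188.3° + T_4 sin 352° = 0.
The known terms sum to (-513.7, 247.7) N, so -0.9895 T_3 + 0.9903 T_4 = 513.7 and -0.1444 T_3 − 0.1392 T_4 = -247.7.
Solving simultaneously: T_3 = 619.1 N, T_4 = 1137 N.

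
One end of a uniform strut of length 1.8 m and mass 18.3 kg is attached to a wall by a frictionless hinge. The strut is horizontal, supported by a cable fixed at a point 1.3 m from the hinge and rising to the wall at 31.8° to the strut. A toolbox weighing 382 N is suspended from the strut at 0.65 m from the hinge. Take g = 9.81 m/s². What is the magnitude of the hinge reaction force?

Take torques about the hinge: T sin 31.8° · 1.3 = 18.3×9.81×0.9 + 382×0.65 = 409.87 N·m.
So T = 409.87 / (0.5270 × 1.3) = 598.31 N.
ΣF_x = 0: H_x = T cos 31.8° = 508.5 N.
ΣF_y = 0: H_y = (18.3×9.81 + 382) − T sin 31.8° = 561.52 − 315.29 = 246.24 N.
|H| = √(H_x² + H_y²) = √((508.5)² + (246.24)²) = 564.99 N.

|H| ≈ 565 N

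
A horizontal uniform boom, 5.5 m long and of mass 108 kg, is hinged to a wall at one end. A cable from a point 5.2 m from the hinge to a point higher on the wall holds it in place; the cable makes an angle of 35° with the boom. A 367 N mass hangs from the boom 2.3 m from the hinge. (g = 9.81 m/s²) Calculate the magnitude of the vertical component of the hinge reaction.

Take torques about the hinge: T sin 35° · 5.2 = 108×9.81×2.75 + 367×2.3 = 3757.7 N·m.
So T = 3757.7 / (0.5736 × 5.2) = 1259.9 N.
ΣF_y = 0: H_y = (108×9.81 + 367) − T sin 35° = 1426.5 − 722.63 = 703.85 N.

|H_y| ≈ 704 N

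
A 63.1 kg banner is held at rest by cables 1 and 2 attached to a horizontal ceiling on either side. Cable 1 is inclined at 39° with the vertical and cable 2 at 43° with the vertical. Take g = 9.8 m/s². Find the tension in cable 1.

Angles from the horizontal: cable 1 is 90° − 39° = 51°, cable 2 is 90° − 43° = 47°.
Weight W = 63.1 × 9.8 = 618.4 N acts straight down.
Horizontal: T_1 cos 51° = T_2 cos 47°  →  T_2 = 0.9228 T_1.
Vertical: T_1 sin 51° + T_2 sin 47° = 618.4.
Substituting the horizontal relation into the vertical equation gives 1.452 T_1 = 618.4, so T_1 = 425.9 N.

T_1 ≈ 426 N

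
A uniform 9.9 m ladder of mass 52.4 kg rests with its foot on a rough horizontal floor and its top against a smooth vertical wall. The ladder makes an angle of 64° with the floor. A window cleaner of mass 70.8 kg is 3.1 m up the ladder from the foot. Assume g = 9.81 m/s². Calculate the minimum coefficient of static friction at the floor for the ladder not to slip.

ΣF_y = 0: N_floor = 52.4×9.81 + 70.8×9.81 = 1208.6 N.
Torques about the foot: N_wall · 9.9 sin 64° = 52.4×9.81×4.95 cos 64° + 70.8×9.81×3.1 cos 64° → N_wall = 231.43 N.
ΣF_x = 0: f_floor = N_wall = 231.43 N.
μ_min = f_floor / N_floor = 231.43 / 1208.6 = 0.1915.

μ_min ≈ 0.191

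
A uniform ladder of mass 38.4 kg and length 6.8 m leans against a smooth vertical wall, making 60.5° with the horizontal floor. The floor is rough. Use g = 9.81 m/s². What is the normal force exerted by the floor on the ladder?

ΣF_y = 0: N_floor = 38.4×9.81 = 376.7 N.

N_floor ≈ 377 N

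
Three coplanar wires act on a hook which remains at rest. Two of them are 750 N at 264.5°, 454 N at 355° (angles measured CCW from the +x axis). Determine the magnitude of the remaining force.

Sum the known components: ΣF_x = 380.4 N, ΣF_y = -786.1 N.
For equilibrium the remaining force must supply (−ΣF_x, −ΣF_y) = (-380.4, 786.1) N.
Magnitude = √((-380.4)² + (786.1)²) = 873.3 N; direction = atan2(786.1, -380.4) = 115.8°.

F ≈ 873 N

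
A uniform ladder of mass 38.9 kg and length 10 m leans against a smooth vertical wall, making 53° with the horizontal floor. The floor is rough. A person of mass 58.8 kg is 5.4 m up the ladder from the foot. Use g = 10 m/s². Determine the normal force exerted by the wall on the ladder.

Torques about the foot: N_wall · 10 sin 53° = 38.9×10×5 cos 53° + 58.8×10×5.4 cos 53° → N_wall = 385.83 N.

N_wall ≈ 386 N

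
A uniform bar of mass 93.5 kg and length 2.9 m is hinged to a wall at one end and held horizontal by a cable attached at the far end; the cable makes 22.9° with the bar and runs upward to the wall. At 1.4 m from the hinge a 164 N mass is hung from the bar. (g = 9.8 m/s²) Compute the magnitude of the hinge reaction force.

Take torques about the hinge: T sin 22.9° · 2.9 = 93.5×9.8×1.45 + 164×1.4 = 1558.2 N·m.
So T = 1558.2 / (0.3891 × 2.9) = 1380.9 N.
ΣF_x = 0: H_x = T cos 22.9° = 1272 N.
ΣF_y = 0: H_y = (93.5×9.8 + 164) − T sin 22.9° = 1080.3 − 537.32 = 542.98 N.
|H| = √(H_x² + H_y²) = √((1272)² + (542.98)²) = 1383.1 N.

|H| ≈ 1380 N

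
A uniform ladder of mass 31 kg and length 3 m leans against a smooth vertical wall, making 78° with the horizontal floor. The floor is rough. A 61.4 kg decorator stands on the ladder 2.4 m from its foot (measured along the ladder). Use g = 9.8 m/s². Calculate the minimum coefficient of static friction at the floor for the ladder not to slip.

μ_min ≈ 0.149

ΣF_y = 0: N_floor = 31×9.8 + 61.4×9.8 = 905.52 N.
Torques about the foot: N_wall · 3 sin 78° = 31×9.8×1.5 cos 78° + 61.4×9.8×2.4 cos 78° → N_wall = 134.61 N.
ΣF_x = 0: f_floor = N_wall = 134.61 N.
μ_min = f_floor / N_floor = 134.61 / 905.52 = 0.1487.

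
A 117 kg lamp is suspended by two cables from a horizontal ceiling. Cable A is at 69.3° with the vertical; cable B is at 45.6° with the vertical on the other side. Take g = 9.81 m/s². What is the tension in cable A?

T_A ≈ 904 N

Angles from the horizontal: cable A is 90° − 69.3° = 20.7°, cable B is 90° − 45.6° = 44.4°.
Weight W = 117 × 9.81 = 1148 N acts straight down.
Horizontal: T_A cos 20.7° = T_B cos 44.4°  →  T_B = 1.309 T_A.
Vertical: T_A sin 20.7° + T_B sin 44.4° = 1148.
Substituting the horizontal relation into the vertical equation gives 1.27 T_A = 1148, so T_A = 904.1 N.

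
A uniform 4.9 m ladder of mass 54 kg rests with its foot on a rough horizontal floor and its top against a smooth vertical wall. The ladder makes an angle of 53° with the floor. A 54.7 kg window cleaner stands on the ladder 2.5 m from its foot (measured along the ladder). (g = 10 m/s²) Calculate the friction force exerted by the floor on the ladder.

Torques about the foot: N_wall · 4.9 sin 53° = 54×10×2.45 cos 53° + 54.7×10×2.5 cos 53° → N_wall = 413.76 N.
ΣF_x = 0: f_floor = N_wall = 413.76 N.

f ≈ 414 N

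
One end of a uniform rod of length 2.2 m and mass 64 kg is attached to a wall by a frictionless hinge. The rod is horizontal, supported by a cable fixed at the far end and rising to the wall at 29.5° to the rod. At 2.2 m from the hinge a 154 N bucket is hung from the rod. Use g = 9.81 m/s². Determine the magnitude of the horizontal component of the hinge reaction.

Take torques about the hinge: T sin 29.5° · 2.2 = 64×9.81×1.1 + 154×2.2 = 1029.4 N·m.
So T = 1029.4 / (0.4924 × 2.2) = 950.24 N.
ΣF_x = 0: H_x = T cos 29.5° = 827.05 N.

H_x ≈ 827 N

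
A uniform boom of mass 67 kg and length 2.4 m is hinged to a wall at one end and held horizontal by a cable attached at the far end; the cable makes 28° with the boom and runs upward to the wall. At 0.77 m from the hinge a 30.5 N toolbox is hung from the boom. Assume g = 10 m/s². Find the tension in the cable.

T ≈ 734 N

Take torques about the hinge: T sin 28° · 2.4 = 67×10×1.2 + 30.5×0.77 = 827.49 N·m.
So T = 827.49 / (0.4695 × 2.4) = 734.41 N.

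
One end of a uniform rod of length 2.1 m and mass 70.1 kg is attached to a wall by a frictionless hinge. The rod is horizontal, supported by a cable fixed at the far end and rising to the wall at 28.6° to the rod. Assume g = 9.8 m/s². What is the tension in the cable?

Take torques about the hinge: T sin 28.6° · 2.1 = 70.1×9.8×1.05 = 721.33 N·m.
So T = 721.33 / (0.4787 × 2.1) = 717.56 N.

T ≈ 718 N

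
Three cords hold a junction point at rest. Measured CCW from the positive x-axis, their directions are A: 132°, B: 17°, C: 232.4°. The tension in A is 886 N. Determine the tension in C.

T_C ≈ 1390 N

Resolve: ΣF_x = 886 cos 132° + T_B cos 17° + T_C cos 232.4° = 0.
        ΣF_y = 886 sin 132° + T_B sin 17° + T_C sin 232.4° = 0.
The known terms sum to (-592.8, 658.4) N, so 0.9563 T_B − 0.6101 T_C = 592.8 and 0.2924 T_B − 0.7923 T_C = -658.4.
Solving simultaneously: T_B = 1504 N, T_C = 1386 N.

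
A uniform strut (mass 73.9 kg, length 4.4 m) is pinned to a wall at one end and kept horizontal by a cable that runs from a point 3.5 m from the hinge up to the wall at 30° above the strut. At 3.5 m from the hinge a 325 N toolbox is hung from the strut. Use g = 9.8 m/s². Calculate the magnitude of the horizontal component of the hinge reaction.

Take torques about the hinge: T sin 30° · 3.5 = 73.9×9.8×2.2 + 325×3.5 = 2730.8 N·m.
So T = 2730.8 / (0.5000 × 3.5) = 1560.4 N.
ΣF_x = 0: H_x = T cos 30° = 1351.4 N.

H_x ≈ 1350 N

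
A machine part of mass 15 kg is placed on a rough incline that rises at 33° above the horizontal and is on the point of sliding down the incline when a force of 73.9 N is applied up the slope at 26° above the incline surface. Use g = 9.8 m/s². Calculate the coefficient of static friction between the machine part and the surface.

μ ≈ 0.150

On the verge of sliding down the incline, friction is at its maximum μN and acts up the slope.
Perpendicular to incline: N = W cos 33° − P sin 26° = 123.3 − 32.4 = 90.89 N.
Along incline: P cos 26° + μN = W sin 33° → μ = (W sin 33° − P cos 26°) / N = 0.1501.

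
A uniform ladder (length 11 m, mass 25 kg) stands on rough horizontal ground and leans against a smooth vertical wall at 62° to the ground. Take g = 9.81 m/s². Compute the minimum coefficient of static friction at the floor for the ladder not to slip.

μ_min ≈ 0.266

ΣF_y = 0: N_floor = 25×9.81 = 245.25 N.
Torques about the foot: N_wall · 11 sin 62° = 25×9.81×5.5 cos 62° → N_wall = 65.201 N.
ΣF_x = 0: f_floor = N_wall = 65.201 N.
μ_min = f_floor / N_floor = 65.201 / 245.25 = 0.2659.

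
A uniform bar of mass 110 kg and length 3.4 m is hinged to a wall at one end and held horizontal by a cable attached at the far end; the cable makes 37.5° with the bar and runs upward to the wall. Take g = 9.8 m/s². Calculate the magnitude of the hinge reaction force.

Take torques about the hinge: T sin 37.5° · 3.4 = 110×9.8×1.7 = 1832.6 N·m.
So T = 1832.6 / (0.6088 × 3.4) = 885.4 N.
ΣF_x = 0: H_x = T cos 37.5° = 702.44 N.
ΣF_y = 0: H_y = (110×9.8) − T sin 37.5° = 1078 − 539 = 539 N.
|H| = √(H_x² + H_y²) = √((702.44)² + (539)²) = 885.4 N.

|H| ≈ 885 N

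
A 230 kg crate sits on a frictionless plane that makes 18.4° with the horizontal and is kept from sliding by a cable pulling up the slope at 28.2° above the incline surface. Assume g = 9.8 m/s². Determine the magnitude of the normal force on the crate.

N ≈ 1760 N

Take axes along and perpendicular to the incline. Weight components: W sin 18.4° = 711.5 N down-slope, W cos 18.4° = 2139 N into the surface.
Along incline: T cos 28.2° = W sin 18.4° → T = 807.3 N.
Perpendicular: N = W cos 18.4° − T sin 28.2° = 1757 N.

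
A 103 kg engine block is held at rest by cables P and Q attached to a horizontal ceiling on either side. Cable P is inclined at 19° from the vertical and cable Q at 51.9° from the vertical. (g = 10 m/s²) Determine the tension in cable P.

Angles from the horizontal: cable P is 90° − 19° = 71°, cable Q is 90° − 51.9° = 38.1°.
Weight W = 103 × 10 = 1030 N acts straight down.
Horizontal: T_P cos 71° = T_Q cos 38.1°  →  T_Q = 0.4137 T_P.
Vertical: T_P sin 71° + T_Q sin 38.1° = 1030.
Substituting the horizontal relation into the vertical equation gives 1.201 T_P = 1030, so T_P = 857.8 N.

T_P ≈ 858 N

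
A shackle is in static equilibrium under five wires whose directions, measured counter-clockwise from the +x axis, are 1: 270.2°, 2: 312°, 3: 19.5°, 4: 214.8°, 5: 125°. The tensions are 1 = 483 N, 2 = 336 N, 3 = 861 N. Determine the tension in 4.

T_4 ≈ 595 N

Resolve: ΣF_x = 483 cos 270.2° + 336 cos 312° + 861 cos 19.5° + T_4 cos 214.8° + T_5 cos 125° = 0.
        ΣF_y = 483 sin 270.2° + 336 sin 312° + 861 sin 19.5° + T_4 sin 214.8° + T_5 sin 125° = 0.
The known terms sum to (1038, -445.3) N, so -0.8211 T_4 − 0.5736 T_5 = -1038 and -0.5707 T_4 + 0.8192 T_5 = 445.3.
Solving simultaneously: T_4 = 595 N, T_5 = 958.1 N.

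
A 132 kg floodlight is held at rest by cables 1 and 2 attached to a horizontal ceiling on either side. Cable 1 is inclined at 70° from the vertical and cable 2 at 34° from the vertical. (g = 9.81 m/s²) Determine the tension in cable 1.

Angles from the horizontal: cable 1 is 90° − 70° = 20°, cable 2 is 90° − 34° = 56°.
Weight W = 132 × 9.81 = 1295 N acts straight down.
Horizontal: T_1 cos 20° = T_2 cos 56°  →  T_2 = 1.68 T_1.
Vertical: T_1 sin 20° + T_2 sin 56° = 1295.
Substituting the horizontal relation into the vertical equation gives 1.735 T_1 = 1295, so T_1 = 746.3 N.

T_1 ≈ 746 N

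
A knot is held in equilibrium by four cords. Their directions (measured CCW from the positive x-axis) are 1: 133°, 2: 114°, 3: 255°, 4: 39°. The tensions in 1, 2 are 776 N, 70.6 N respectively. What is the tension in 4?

T_4 ≈ 1200 N

Resolve: ΣF_x = 776 cos 133° + 70.6 cos 114° + T_3 cos 255° + T_4 cos 39° = 0.
        ΣF_y = 776 sin 133° + 70.6 sin 114° + T_3 sin 255° + T_4 sin 39° = 0.
The known terms sum to (-557.9, 632) N, so -0.2588 T_3 + 0.7771 T_4 = 557.9 and -0.9659 T_3 + 0.6293 T_4 = -632.
Solving simultaneously: T_3 = 1433 N, T_4 = 1195 N.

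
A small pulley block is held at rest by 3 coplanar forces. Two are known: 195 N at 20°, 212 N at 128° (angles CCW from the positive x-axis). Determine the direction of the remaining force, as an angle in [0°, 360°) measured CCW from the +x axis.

θ ≈ 257°

Sum the known components: ΣF_x = 52.72 N, ΣF_y = 233.8 N.
For equilibrium the remaining force must supply (−ΣF_x, −ΣF_y) = (-52.72, -233.8) N.
Magnitude = √((-52.72)² + (-233.8)²) = 239.6 N; direction = atan2(-233.8, -52.72) = 257.3°.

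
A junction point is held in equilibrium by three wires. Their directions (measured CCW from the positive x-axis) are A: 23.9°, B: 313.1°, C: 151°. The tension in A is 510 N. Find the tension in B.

T_B ≈ 1320 N

Resolve: ΣF_x = 510 cos 23.9° + T_B cos 313.1° + T_C cos 151° = 0.
        ΣF_y = 510 sin 23.9° + T_B sin 313.1° + T_C sin 151° = 0.
The known terms sum to (466.3, 206.6) N, so 0.6833 T_B − 0.8746 T_C = -466.3 and -0.7302 T_B + 0.4848 T_C = -206.6.
Solving simultaneously: T_B = 1323 N, T_C = 1567 N.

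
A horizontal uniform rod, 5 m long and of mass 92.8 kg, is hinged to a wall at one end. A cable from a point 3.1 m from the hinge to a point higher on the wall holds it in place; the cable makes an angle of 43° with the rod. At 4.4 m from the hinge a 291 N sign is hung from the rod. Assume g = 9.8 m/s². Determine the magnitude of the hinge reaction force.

Take torques about the hinge: T sin 43° · 3.1 = 92.8×9.8×2.5 + 291×4.4 = 3554 N·m.
So T = 3554 / (0.6820 × 3.1) = 1681 N.
ΣF_x = 0: H_x = T cos 43° = 1229.4 N.
ΣF_y = 0: H_y = (92.8×9.8 + 291) − T sin 43° = 1200.4 − 1146.5 = 53.988 N.
|H| = √(H_x² + H_y²) = √((1229.4)² + (53.988)²) = 1230.6 N.

|H| ≈ 1230 N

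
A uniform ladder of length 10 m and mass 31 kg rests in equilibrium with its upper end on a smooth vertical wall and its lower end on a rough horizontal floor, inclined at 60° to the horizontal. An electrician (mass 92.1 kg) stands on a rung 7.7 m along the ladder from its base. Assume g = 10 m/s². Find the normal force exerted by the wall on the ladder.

Torques about the foot: N_wall · 10 sin 60° = 31×10×5 cos 60° + 92.1×10×7.7 cos 60° → N_wall = 498.93 N.

N_wall ≈ 499 N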